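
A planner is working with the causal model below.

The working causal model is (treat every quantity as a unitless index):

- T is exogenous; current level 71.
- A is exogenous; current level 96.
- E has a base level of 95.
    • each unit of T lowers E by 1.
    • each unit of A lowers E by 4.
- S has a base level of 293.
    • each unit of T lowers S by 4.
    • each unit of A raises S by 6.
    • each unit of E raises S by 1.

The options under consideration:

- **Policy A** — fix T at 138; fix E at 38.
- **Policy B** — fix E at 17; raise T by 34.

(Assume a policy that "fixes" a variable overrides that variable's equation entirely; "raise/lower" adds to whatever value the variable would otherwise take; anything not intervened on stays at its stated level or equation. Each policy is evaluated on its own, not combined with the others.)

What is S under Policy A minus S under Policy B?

Policy A (T := 138, E := 38):
  T = 138
  A = 96
  E = 38
  S = 293 − 4·138 + 6·96 + 38 = 355
Policy B (E := 17, T + 34):
  T = 71 + 34 = 105
  A = 96
  E = 17
  S = 293 − 4·105 + 6·96 + 17 = 466
S: 355 − 466 = -111

-111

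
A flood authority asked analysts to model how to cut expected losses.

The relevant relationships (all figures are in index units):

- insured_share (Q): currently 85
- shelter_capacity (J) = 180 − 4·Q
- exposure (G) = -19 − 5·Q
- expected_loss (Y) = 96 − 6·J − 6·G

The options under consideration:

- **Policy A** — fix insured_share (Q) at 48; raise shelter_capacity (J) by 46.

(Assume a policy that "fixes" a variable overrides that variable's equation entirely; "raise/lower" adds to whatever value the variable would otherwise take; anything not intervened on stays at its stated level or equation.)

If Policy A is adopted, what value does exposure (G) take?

-259

Policy A (Q := 48, J + 46):
  Q = 48
  G = -19 − 5·48 = -259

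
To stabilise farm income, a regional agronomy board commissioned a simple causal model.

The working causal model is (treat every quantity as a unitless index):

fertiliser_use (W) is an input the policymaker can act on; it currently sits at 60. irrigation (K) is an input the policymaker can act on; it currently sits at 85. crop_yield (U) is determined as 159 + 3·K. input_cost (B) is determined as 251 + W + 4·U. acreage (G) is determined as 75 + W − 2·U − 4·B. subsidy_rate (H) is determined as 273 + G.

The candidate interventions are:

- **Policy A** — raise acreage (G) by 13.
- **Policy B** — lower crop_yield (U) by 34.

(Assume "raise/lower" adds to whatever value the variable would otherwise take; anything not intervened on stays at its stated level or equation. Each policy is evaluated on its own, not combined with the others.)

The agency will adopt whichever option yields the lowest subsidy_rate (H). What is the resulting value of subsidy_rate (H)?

-8275

Policy A (G + 13):
  W = 60
  K = 85
  U = 159 + 3·85 = 414
  B = 251 + 60 + 4·414 = 1967
  G = 75 + 60 − 2·414 − 4·1967 (+13 from intervention) = -8548
  H = 273 + (-8548) = -8275
Policy B (U − 34):
  W = 60
  K = 85
  U = 159 + 3·85 (−34 from intervention) = 380
  B = 251 + 60 + 4·380 = 1831
  G = 75 + 60 − 2·380 − 4·1831 = -7949
  H = 273 + (-7949) = -7676
Comparing — Policy A: H=-8275, Policy B: H=-7676. Lowest is -8275 (Policy A).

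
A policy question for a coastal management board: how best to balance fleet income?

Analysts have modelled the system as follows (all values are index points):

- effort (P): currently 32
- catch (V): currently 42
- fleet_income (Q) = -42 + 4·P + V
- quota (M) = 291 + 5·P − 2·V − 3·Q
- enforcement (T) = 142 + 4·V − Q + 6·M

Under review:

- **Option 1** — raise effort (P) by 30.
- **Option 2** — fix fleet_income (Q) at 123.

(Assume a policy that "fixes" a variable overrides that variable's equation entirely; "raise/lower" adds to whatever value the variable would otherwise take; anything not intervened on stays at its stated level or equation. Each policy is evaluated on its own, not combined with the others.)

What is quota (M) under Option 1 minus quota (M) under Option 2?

-225

Option 1 (P + 30):
  P = 32 + 30 = 62
  V = 42
  Q = -42 + 4·62 + 42 = 248
  M = 291 + 5·62 − 2·42 − 3·248 = -227
Option 2 (Q := 123):
  P = 32
  V = 42
  Q = 123
  M = 291 + 5·32 − 2·42 − 3·123 = -2
M: -227 − (-2) = -225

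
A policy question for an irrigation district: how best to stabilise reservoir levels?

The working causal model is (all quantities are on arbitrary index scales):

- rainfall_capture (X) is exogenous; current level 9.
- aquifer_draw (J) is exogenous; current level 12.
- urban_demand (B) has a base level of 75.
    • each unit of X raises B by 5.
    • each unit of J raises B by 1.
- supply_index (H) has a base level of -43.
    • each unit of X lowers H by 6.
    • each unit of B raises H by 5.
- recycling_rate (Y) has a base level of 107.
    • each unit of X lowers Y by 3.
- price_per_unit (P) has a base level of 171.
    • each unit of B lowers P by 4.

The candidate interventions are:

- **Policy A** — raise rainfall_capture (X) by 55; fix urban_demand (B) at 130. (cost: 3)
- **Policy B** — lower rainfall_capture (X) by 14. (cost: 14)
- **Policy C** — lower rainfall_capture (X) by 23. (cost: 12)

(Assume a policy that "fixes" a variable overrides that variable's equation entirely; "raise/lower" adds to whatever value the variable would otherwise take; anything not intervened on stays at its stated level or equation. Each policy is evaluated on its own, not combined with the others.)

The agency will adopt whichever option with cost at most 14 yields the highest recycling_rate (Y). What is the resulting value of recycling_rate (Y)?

149

Policy A (X + 55, B := 130):
  X = 9 + 55 = 64
  Y = 107 − 3·64 = -85
Policy B (X − 14):
  X = 9 − 14 = -5
  Y = 107 − 3·(-5) = 122
Policy C (X − 23):
  X = 9 − 23 = -14
  Y = 107 − 3·(-14) = 149
Comparing — Policy A: Y=-85, Policy B: Y=122, Policy C: Y=149. Highest is 149 (Policy C).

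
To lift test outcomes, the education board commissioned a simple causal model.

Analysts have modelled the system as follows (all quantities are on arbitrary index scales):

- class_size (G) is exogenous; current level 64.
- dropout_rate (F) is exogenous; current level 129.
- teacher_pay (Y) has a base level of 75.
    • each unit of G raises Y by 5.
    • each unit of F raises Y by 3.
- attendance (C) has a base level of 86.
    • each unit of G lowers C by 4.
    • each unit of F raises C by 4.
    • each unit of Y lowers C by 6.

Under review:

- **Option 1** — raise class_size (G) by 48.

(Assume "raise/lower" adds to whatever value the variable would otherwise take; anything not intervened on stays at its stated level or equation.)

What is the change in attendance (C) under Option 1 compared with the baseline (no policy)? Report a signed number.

Baseline:
  G = 64
  F = 129
  Y = 75 + 5·64 + 3·129 = 782
  C = 86 − 4·64 + 4·129 − 6·782 = -4346
Option 1 (G + 48):
  G = 64 + 48 = 112
  F = 129
  Y = 75 + 5·112 + 3·129 = 1022
  C = 86 − 4·112 + 4·129 − 6·1022 = -5978
Change in C: -5978 − (-4346) = -1632

-1632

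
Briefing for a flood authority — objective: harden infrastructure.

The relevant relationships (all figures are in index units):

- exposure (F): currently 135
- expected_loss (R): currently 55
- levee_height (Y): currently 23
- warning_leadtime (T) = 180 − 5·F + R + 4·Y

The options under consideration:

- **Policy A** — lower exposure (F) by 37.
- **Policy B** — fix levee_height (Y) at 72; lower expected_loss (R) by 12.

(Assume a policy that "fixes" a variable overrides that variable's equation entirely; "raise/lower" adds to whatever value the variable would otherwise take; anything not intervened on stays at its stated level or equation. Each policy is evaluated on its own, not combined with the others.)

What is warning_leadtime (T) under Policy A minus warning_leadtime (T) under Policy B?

1

Policy A (F − 37):
  F = 135 − 37 = 98
  R = 55
  Y = 23
  T = 180 − 5·98 + 55 + 4·23 = -163
Policy B (Y := 72, R − 12):
  F = 135
  R = 55 − 12 = 43
  Y = 72
  T = 180 − 5·135 + 43 + 4·72 = -164
T: -163 − (-164) = 1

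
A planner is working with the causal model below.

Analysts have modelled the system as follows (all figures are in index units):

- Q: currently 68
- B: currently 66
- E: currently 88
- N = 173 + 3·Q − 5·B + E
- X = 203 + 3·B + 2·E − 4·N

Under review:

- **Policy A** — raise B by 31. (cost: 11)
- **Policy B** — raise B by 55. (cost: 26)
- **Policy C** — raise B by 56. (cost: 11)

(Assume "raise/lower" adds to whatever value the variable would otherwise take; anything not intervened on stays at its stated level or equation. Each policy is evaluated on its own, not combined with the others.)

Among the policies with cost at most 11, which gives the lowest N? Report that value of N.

Policy A (B + 31):
  Q = 68
  B = 66 + 31 = 97
  E = 88
  N = 173 + 3·68 − 5·97 + 88 = -20
Policy C (B + 56):
  Q = 68
  B = 66 + 56 = 122
  E = 88
  N = 173 + 3·68 − 5·122 + 88 = -145
Comparing — Policy A: N=-20, Policy C: N=-145. Lowest is -145 (Policy C).

-145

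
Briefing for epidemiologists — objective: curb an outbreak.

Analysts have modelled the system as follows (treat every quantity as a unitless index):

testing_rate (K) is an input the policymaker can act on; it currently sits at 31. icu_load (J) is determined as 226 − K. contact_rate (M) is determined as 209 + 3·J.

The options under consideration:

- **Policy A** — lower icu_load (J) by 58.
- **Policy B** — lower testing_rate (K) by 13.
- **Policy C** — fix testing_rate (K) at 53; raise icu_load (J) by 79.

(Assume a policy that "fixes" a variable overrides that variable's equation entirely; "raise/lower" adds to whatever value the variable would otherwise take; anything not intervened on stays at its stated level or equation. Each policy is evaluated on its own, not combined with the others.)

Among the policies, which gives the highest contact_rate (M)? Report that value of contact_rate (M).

Policy A (J − 58):
  K = 31
  J = 226 − 31 (−58 from intervention) = 137
  M = 209 + 3·137 = 620
Policy B (K − 13):
  K = 31 − 13 = 18
  J = 226 − 18 = 208
  M = 209 + 3·208 = 833
Policy C (K := 53, J + 79):
  K = 53
  J = 226 − 53 (+79 from intervention) = 252
  M = 209 + 3·252 = 965
Comparing — Policy A: M=620, Policy B: M=833, Policy C: M=965. Highest is 965 (Policy C).

965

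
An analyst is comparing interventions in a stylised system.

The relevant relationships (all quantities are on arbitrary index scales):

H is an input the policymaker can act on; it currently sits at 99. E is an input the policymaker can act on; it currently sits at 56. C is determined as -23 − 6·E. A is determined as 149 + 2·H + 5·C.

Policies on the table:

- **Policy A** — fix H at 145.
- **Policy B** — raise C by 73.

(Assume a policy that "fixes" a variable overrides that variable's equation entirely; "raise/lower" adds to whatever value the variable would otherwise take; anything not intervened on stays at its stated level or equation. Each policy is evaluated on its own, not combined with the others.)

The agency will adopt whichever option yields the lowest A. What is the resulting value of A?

-1356

Policy A (H := 145):
  H = 145
  E = 56
  C = -23 − 6·56 = -359
  A = 149 + 2·145 + 5·(-359) = -1356
Policy B (C + 73):
  H = 99
  E = 56
  C = -23 − 6·56 (+73 from intervention) = -286
  A = 149 + 2·99 + 5·(-286) = -1083
Comparing — Policy A: A=-1356, Policy B: A=-1083. Lowest is -1356 (Policy A).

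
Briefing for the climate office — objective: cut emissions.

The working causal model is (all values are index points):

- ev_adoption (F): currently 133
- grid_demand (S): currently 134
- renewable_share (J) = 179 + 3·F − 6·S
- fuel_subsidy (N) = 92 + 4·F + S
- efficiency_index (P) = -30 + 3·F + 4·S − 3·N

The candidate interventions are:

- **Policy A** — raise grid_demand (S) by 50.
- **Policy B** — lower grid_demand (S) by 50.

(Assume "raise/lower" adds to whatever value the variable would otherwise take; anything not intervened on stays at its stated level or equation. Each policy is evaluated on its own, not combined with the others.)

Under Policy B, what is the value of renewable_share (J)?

74

Policy B (S − 50):
  F = 133
  S = 134 − 50 = 84
  J = 179 + 3·133 − 6·84 = 74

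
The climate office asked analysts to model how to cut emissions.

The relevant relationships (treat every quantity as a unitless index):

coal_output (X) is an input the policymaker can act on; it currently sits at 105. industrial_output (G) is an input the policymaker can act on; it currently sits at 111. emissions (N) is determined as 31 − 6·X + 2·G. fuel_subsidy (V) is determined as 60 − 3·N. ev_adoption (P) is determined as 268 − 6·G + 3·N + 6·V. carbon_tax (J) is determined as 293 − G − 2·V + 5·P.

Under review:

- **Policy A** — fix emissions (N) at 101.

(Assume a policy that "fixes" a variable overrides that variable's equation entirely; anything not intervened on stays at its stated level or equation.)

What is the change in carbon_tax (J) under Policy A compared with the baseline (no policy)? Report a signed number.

-32982

Baseline:
  X = 105
  G = 111
  N = 31 − 6·105 + 2·111 = -377
  V = 60 − 3·(-377) = 1191
  P = 268 − 6·111 + 3·(-377) + 6·1191 = 5617
  J = 293 − 111 − 2·1191 + 5·5617 = 25885
Policy A (N := 101):
  X = 105
  G = 111
  N = 101
  V = 60 − 3·101 = -243
  P = 268 − 6·111 + 3·101 + 6·(-243) = -1553
  J = 293 − 111 − 2·(-243) + 5·(-1553) = -7097
Change in J: -7097 − 25885 = -32982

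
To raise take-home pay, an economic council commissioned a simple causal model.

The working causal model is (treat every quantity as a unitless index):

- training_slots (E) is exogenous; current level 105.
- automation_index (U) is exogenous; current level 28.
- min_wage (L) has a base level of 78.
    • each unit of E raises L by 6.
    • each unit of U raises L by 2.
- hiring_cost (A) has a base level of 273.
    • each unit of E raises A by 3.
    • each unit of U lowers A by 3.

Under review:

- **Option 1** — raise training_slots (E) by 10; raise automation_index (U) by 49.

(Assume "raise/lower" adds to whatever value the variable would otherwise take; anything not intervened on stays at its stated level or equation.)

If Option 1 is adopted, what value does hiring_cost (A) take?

387

Option 1 (E + 10, U + 49):
  E = 105 + 10 = 115
  U = 28 + 49 = 77
  A = 273 + 3·115 − 3·77 = 387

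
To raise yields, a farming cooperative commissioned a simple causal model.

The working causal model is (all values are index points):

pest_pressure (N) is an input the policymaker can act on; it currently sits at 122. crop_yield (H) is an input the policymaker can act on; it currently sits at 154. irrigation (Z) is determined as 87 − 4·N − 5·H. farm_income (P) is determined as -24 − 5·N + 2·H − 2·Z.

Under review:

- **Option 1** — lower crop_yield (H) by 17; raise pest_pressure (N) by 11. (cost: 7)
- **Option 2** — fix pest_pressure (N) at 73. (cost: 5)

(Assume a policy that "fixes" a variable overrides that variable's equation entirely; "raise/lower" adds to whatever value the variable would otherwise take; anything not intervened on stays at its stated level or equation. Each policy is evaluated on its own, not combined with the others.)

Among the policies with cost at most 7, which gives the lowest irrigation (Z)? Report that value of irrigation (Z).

-1130

Option 1 (H − 17, N + 11):
  N = 122 + 11 = 133
  H = 154 − 17 = 137
  Z = 87 − 4·133 − 5·137 = -1130
Option 2 (N := 73):
  N = 73
  H = 154
  Z = 87 − 4·73 − 5·154 = -975
Comparing — Option 1: Z=-1130, Option 2: Z=-975. Lowest is -1130 (Option 1).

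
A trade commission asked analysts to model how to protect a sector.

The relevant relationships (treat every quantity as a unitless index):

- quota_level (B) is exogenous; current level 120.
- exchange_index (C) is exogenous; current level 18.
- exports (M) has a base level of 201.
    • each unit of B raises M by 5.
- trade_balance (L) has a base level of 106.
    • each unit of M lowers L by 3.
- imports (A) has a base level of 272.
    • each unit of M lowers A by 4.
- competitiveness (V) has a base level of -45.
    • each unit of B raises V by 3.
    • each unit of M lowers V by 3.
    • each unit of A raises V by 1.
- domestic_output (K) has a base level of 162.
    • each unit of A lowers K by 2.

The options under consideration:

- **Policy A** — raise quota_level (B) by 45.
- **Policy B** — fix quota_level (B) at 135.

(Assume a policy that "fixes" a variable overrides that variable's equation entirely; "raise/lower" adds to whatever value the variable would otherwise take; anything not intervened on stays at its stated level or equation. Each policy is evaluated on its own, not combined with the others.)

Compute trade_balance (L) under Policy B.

-2522

Policy B (B := 135):
  B = 135
  M = 201 + 5·135 = 876
  L = 106 − 3·876 = -2522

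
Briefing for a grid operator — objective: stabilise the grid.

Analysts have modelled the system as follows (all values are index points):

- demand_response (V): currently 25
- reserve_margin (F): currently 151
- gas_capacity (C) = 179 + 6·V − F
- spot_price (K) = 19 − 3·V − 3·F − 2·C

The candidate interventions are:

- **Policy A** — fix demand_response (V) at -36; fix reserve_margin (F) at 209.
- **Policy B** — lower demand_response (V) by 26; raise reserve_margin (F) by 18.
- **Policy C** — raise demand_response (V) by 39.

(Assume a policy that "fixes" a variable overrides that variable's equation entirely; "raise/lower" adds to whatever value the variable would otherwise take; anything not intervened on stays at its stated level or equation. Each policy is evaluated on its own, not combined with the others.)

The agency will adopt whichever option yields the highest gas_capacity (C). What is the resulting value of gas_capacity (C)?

412

Policy A (V := -36, F := 209):
  V = -36
  F = 209
  C = 179 + 6·(-36) − 209 = -246
Policy B (V − 26, F + 18):
  V = 25 − 26 = -1
  F = 151 + 18 = 169
  C = 179 + 6·(-1) − 169 = 4
Policy C (V + 39):
  V = 25 + 39 = 64
  F = 151
  C = 179 + 6·64 − 151 = 412
Comparing — Policy A: C=-246, Policy B: C=4, Policy C: C=412. Highest is 412 (Policy C).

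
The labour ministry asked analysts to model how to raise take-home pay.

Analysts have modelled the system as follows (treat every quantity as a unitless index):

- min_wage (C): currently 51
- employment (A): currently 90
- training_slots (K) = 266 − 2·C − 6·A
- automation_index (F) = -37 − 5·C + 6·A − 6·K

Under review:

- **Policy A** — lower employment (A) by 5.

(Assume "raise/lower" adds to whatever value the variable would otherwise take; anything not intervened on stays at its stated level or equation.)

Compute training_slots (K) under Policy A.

-346

Policy A (A − 5):
  C = 51
  A = 90 − 5 = 85
  K = 266 − 2·51 − 6·85 = -346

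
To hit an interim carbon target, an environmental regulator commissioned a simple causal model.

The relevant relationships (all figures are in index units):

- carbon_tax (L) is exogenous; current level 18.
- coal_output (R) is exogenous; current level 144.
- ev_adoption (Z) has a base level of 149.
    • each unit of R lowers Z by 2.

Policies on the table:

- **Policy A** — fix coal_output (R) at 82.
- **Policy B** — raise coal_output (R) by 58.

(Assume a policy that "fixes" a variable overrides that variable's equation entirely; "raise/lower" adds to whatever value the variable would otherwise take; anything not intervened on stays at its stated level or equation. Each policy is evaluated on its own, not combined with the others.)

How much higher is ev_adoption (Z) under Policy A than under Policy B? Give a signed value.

240

Policy A (R := 82):
  R = 82
  Z = 149 − 2·82 = -15
Policy B (R + 58):
  R = 144 + 58 = 202
  Z = 149 − 2·202 = -255
Z: -15 − (-255) = 240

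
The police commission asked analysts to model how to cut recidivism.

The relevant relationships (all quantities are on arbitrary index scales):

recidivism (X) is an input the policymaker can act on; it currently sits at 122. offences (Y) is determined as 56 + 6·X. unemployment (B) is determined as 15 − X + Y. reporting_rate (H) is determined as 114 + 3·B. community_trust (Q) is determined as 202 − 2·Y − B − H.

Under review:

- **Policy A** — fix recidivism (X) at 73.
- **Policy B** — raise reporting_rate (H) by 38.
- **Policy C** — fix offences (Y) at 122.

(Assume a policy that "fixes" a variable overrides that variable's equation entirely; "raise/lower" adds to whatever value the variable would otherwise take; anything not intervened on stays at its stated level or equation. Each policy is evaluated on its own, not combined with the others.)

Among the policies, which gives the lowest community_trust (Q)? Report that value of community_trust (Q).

Policy A (X := 73):
  X = 73
  Y = 56 + 6·73 = 494
  B = 15 − 73 + 494 = 436
  H = 114 + 3·436 = 1422
  Q = 202 − 2·494 − 436 − 1422 = -2644
Policy B (H + 38):
  X = 122
  Y = 56 + 6·122 = 788
  B = 15 − 122 + 788 = 681
  H = 114 + 3·681 (+38 from intervention) = 2195
  Q = 202 − 2·788 − 681 − 2195 = -4250
Policy C (Y := 122):
  X = 122
  Y = 122
  B = 15 − 122 + 122 = 15
  H = 114 + 3·15 = 159
  Q = 202 − 2·122 − 15 − 159 = -216
Comparing — Policy A: Q=-2644, Policy B: Q=-4250, Policy C: Q=-216. Lowest is -4250 (Policy B).

-4250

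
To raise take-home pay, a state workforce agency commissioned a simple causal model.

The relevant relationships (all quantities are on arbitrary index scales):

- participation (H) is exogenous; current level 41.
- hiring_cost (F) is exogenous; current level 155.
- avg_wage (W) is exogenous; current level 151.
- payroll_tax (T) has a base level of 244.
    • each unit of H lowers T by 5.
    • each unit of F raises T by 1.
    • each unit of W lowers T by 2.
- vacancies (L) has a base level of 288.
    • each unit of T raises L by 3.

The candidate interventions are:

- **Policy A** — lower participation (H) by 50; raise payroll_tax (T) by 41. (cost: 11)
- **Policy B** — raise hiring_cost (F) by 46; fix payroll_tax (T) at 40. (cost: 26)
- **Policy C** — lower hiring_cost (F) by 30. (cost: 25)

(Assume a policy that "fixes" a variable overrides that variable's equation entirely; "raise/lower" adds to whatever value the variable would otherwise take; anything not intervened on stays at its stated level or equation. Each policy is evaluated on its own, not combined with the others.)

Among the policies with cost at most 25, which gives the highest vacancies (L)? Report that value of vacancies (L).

Policy A (H − 50, T + 41):
  H = 41 − 50 = -9
  F = 155
  W = 151
  T = 244 − 5·(-9) + 155 − 2·151 (+41 from intervention) = 183
  L = 288 + 3·183 = 837
Policy C (F − 30):
  H = 41
  F = 155 − 30 = 125
  W = 151
  T = 244 − 5·41 + 125 − 2·151 = -138
  L = 288 + 3·(-138) = -126
Comparing — Policy A: L=837, Policy C: L=-126. Highest is 837 (Policy A).

837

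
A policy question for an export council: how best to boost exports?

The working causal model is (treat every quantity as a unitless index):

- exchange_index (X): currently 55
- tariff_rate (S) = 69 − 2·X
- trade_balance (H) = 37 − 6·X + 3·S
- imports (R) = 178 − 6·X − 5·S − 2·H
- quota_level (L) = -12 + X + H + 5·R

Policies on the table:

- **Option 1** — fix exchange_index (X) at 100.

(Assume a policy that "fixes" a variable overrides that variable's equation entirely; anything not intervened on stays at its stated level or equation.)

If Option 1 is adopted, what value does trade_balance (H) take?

-956

Option 1 (X := 100):
  X = 100
  S = 69 − 2·100 = -131
  H = 37 − 6·100 + 3·(-131) = -956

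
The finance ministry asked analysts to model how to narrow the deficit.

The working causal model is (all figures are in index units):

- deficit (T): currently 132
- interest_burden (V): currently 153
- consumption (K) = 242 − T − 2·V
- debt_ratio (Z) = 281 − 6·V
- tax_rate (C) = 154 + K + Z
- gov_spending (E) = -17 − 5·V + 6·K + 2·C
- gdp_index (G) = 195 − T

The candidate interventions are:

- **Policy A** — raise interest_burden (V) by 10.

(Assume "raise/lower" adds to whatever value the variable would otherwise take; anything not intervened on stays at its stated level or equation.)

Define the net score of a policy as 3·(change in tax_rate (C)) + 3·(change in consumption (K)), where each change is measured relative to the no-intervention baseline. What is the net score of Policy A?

Baseline:
  T = 132
  V = 153
  K = 242 − 132 − 2·153 = -196
  Z = 281 − 6·153 = -637
  C = 154 + (-196) + (-637) = -679
Policy A (V + 10):
  T = 132
  V = 153 + 10 = 163
  K = 242 − 132 − 2·163 = -216
  Z = 281 − 6·163 = -697
  C = 154 + (-216) + (-697) = -759
ΔC = -759 − (-679) = -80; ΔK = -216 − (-196) = -20
Score = 3·(-80) + 3·(-20) = -300

-300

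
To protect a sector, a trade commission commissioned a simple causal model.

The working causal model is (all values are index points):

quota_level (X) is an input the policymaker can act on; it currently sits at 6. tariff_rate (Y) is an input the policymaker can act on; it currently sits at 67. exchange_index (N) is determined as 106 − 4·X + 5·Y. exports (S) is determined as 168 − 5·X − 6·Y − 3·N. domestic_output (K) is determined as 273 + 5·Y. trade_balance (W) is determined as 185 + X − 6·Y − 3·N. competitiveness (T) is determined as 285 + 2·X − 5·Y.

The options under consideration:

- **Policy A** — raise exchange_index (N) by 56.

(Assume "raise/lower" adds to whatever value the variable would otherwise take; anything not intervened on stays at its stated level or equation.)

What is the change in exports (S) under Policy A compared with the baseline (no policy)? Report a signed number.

Baseline:
  X = 6
  Y = 67
  N = 106 − 4·6 + 5·67 = 417
  S = 168 − 5·6 − 6·67 − 3·417 = -1515
Policy A (N + 56):
  X = 6
  Y = 67
  N = 106 − 4·6 + 5·67 (+56 from intervention) = 473
  S = 168 − 5·6 − 6·67 − 3·473 = -1683
Change in S: -1683 − (-1515) = -168

-168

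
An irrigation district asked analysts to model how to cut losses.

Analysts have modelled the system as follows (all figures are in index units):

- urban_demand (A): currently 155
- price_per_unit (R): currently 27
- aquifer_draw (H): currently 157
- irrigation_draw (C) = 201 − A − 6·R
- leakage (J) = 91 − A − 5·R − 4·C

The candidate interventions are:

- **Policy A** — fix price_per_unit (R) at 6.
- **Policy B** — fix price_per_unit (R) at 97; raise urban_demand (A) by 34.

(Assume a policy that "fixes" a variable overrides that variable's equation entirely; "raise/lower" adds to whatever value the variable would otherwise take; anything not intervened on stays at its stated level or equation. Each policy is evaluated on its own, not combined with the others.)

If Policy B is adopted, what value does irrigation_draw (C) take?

Policy B (R := 97, A + 34):
  A = 155 + 34 = 189
  R = 97
  C = 201 − 189 − 6·97 = -570

-570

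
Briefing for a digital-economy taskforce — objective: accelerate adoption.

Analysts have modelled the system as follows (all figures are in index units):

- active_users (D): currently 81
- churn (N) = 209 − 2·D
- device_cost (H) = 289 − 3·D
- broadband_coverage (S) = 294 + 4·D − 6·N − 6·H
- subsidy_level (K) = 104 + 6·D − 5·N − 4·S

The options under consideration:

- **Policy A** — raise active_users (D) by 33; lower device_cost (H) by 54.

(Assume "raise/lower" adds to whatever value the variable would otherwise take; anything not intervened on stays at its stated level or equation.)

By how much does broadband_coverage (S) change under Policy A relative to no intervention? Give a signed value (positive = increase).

1446

Baseline:
  D = 81
  N = 209 − 2·81 = 47
  H = 289 − 3·81 = 46
  S = 294 + 4·81 − 6·47 − 6·46 = 60
Policy A (D + 33, H − 54):
  D = 81 + 33 = 114
  N = 209 − 2·114 = -19
  H = 289 − 3·114 (−54 from intervention) = -107
  S = 294 + 4·114 − 6·(-19) − 6·(-107) = 1506
Change in S: 1506 − 60 = 1446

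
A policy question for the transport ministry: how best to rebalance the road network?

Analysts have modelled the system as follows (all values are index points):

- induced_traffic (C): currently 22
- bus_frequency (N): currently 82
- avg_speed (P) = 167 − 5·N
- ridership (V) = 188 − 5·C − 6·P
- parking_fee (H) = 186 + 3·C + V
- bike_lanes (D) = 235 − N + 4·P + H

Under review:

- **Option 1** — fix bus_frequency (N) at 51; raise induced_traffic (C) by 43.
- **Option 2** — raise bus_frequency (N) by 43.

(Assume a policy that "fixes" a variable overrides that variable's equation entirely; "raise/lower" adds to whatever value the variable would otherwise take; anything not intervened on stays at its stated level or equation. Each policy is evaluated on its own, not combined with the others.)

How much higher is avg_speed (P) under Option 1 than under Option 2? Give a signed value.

Option 1 (N := 51, C + 43):
  N = 51
  P = 167 − 5·51 = -88
Option 2 (N + 43):
  N = 82 + 43 = 125
  P = 167 − 5·125 = -458
P: -88 − (-458) = 370

370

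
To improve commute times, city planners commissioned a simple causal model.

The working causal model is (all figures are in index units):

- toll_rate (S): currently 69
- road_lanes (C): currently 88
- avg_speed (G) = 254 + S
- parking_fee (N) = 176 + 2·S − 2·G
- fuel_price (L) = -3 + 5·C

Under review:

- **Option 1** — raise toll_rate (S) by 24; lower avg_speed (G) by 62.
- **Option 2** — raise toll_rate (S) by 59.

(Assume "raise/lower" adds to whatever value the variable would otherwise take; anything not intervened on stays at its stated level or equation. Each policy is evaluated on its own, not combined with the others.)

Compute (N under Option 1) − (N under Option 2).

Option 1 (S + 24, G − 62):
  S = 69 + 24 = 93
  G = 254 + 93 (−62 from intervention) = 285
  N = 176 + 2·93 − 2·285 = -208
Option 2 (S + 59):
  S = 69 + 59 = 128
  G = 254 + 128 = 382
  N = 176 + 2·128 − 2·382 = -332
N: -208 − (-332) = 124

124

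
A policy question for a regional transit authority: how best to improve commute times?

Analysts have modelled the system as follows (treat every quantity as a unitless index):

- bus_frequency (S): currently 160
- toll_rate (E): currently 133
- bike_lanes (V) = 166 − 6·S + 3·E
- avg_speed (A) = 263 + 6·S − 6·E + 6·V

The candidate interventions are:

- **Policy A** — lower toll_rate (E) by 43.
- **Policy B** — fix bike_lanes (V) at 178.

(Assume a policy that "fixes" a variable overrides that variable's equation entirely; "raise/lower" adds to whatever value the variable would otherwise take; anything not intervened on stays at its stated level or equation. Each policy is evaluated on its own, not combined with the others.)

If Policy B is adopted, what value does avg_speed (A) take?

Policy B (V := 178):
  S = 160
  E = 133
  V = 178
  A = 263 + 6·160 − 6·133 + 6·178 = 1493

1493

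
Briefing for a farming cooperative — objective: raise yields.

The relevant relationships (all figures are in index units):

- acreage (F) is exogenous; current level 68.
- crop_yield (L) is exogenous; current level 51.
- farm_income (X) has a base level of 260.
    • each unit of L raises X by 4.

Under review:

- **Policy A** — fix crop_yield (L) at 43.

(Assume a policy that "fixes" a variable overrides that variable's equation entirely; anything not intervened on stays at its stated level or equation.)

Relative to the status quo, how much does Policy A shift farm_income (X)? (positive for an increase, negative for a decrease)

-32

Baseline:
  L = 51
  X = 260 + 4·51 = 464
Policy A (L := 43):
  L = 43
  X = 260 + 4·43 = 432
Change in X: 432 − 464 = -32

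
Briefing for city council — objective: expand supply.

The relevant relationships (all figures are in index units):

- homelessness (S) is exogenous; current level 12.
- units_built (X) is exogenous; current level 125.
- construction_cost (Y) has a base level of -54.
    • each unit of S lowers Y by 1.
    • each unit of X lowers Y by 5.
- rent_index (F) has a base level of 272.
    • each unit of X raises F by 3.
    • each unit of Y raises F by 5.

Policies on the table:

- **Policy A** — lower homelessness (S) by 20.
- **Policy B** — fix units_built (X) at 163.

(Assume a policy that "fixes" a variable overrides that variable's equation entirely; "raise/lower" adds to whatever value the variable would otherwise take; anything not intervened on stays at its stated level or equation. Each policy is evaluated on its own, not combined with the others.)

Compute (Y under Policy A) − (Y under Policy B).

Policy A (S − 20):
  S = 12 − 20 = -8
  X = 125
  Y = -54 − (-8) − 5·125 = -671
Policy B (X := 163):
  S = 12
  X = 163
  Y = -54 − 12 − 5·163 = -881
Y: -671 − (-881) = 210

210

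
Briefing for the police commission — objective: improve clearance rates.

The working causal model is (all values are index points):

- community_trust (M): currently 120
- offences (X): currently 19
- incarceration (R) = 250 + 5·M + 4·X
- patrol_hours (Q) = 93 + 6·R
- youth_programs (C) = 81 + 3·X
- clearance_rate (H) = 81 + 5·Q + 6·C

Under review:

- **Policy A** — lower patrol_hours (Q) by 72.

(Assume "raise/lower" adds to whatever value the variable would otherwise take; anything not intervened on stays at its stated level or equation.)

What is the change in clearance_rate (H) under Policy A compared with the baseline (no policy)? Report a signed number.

-360

Baseline:
  M = 120
  X = 19
  R = 250 + 5·120 + 4·19 = 926
  Q = 93 + 6·926 = 5649
  C = 81 + 3·19 = 138
  H = 81 + 5·5649 + 6·138 = 29154
Policy A (Q − 72):
  M = 120
  X = 19
  R = 250 + 5·120 + 4·19 = 926
  Q = 93 + 6·926 (−72 from intervention) = 5577
  C = 81 + 3·19 = 138
  H = 81 + 5·5577 + 6·138 = 28794
Change in H: 28794 − 29154 = -360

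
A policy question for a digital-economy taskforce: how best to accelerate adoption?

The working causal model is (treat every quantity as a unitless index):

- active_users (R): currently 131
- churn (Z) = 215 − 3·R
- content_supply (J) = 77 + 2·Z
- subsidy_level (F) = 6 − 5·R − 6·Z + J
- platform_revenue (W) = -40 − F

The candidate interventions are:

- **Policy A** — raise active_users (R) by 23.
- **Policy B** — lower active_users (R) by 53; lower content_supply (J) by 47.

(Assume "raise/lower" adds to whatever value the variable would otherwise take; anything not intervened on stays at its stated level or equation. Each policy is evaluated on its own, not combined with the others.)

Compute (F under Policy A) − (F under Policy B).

579

Policy A (R + 23):
  R = 131 + 23 = 154
  Z = 215 − 3·154 = -247
  J = 77 + 2·(-247) = -417
  F = 6 − 5·154 − 6·(-247) + (-417) = 301
Policy B (R − 53, J − 47):
  R = 131 − 53 = 78
  Z = 215 − 3·78 = -19
  J = 77 + 2·(-19) (−47 from intervention) = -8
  F = 6 − 5·78 − 6·(-19) + (-8) = -278
F: 301 − (-278) = 579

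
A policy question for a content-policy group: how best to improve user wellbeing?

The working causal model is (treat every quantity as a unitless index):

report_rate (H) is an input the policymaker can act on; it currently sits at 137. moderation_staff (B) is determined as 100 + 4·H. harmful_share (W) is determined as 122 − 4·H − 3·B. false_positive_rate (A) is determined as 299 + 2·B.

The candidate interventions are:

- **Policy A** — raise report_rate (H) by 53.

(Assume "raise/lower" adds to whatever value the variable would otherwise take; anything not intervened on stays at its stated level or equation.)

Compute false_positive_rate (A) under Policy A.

Policy A (H + 53):
  H = 137 + 53 = 190
  B = 100 + 4·190 = 860
  A = 299 + 2·860 = 2019

2019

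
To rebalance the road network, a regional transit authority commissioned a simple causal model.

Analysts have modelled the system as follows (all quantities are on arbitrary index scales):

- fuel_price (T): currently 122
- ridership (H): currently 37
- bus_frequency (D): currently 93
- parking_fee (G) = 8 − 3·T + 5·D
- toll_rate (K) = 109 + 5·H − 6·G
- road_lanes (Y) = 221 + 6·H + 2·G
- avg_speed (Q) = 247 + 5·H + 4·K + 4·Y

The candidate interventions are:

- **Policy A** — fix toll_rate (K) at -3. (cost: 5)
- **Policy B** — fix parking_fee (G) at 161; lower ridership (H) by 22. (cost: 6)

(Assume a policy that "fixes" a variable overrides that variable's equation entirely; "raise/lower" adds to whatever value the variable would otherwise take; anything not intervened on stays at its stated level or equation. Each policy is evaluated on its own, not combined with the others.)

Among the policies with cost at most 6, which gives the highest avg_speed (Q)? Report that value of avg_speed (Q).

Policy A (K := -3):
  T = 122
  H = 37
  D = 93
  G = 8 − 3·122 + 5·93 = 107
  K = -3
  Y = 221 + 6·37 + 2·107 = 657
  Q = 247 + 5·37 + 4·(-3) + 4·657 = 3048
Policy B (G := 161, H − 22):
  T = 122
  H = 37 − 22 = 15
  D = 93
  G = 161
  K = 109 + 5·15 − 6·161 = -782
  Y = 221 + 6·15 + 2·161 = 633
  Q = 247 + 5·15 + 4·(-782) + 4·633 = -274
Comparing — Policy A: Q=3048, Policy B: Q=-274. Highest is 3048 (Policy A).

3048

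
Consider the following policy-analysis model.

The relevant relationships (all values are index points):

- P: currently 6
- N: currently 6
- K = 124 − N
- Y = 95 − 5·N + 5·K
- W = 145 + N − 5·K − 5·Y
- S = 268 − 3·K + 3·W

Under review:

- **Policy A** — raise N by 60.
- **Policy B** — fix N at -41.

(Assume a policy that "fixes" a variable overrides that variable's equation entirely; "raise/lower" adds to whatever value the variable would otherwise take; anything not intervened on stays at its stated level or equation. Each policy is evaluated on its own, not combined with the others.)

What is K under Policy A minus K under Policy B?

Policy A (N + 60):
  N = 6 + 60 = 66
  K = 124 − 66 = 58
Policy B (N := -41):
  N = -41
  K = 124 − (-41) = 165
K: 58 − 165 = -107

-107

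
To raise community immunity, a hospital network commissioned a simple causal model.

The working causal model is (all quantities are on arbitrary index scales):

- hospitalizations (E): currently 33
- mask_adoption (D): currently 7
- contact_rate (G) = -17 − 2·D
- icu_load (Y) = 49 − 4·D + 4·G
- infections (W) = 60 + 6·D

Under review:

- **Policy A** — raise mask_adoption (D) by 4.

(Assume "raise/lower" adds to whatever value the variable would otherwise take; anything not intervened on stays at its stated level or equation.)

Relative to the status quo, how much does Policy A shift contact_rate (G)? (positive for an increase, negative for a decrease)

-8

Baseline:
  D = 7
  G = -17 − 2·7 = -31
Policy A (D + 4):
  D = 7 + 4 = 11
  G = -17 − 2·11 = -39
Change in G: -39 − (-31) = -8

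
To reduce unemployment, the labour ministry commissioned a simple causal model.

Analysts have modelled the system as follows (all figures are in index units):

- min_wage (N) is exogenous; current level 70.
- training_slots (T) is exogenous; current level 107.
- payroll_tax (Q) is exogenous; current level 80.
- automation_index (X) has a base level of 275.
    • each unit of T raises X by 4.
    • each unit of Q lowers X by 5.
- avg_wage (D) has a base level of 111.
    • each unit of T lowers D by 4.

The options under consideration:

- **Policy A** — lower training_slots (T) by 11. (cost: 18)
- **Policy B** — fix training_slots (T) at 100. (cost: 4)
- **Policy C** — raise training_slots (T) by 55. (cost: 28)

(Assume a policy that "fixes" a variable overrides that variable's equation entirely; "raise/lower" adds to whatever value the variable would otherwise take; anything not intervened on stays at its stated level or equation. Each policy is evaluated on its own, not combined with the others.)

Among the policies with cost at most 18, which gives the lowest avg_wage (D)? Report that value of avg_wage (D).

-289

Policy A (T − 11):
  T = 107 − 11 = 96
  D = 111 − 4·96 = -273
Policy B (T := 100):
  T = 100
  D = 111 − 4·100 = -289
Comparing — Policy A: D=-273, Policy B: D=-289. Lowest is -289 (Policy B).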